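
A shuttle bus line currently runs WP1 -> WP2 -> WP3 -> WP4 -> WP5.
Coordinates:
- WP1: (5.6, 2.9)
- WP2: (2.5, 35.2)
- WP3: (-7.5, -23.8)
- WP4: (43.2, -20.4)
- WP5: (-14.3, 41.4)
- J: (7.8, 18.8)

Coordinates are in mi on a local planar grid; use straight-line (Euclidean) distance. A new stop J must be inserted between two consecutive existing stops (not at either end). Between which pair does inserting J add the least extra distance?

Added distance for inserting J between each consecutive pair:
WP1–WP2: 0.8 mi
WP2–WP3: 2.7 mi
WP3–WP4: 47.3 mi
WP4–WP5: 0.0 mi
Smallest added distance is 0.0 mi, inserting between WP4 and WP5.

between WP4 and WP5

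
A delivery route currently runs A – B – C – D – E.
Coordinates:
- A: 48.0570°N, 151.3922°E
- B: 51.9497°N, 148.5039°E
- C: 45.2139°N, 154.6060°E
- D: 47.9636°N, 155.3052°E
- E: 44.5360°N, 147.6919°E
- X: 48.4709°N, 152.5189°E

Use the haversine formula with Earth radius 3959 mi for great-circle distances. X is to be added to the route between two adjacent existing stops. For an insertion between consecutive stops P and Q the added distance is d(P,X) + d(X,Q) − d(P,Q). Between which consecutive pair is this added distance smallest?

Added distance for inserting X between each consecutive pair:
A–B: 60.0 mi
B–C: 2.3 mi
C–D: 185.8 mi
D–E: 54.9 mi
Smallest added distance is 2.3 mi, inserting between B and C.

between B and C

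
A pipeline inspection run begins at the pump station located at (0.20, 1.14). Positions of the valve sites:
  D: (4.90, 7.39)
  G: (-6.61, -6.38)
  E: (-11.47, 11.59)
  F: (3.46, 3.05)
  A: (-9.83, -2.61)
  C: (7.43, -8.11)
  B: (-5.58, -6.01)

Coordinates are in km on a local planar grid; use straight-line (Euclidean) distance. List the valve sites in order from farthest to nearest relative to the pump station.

E, C, A, G, B, D, F

Computing each straight-line distance from (0.20, 1.14):
E (-11.47, 11.59): 15.7 km
C (7.43, -8.11): 11.7 km
A (-9.83, -2.61): 10.7 km
G (-6.61, -6.38): 10.1 km
B (-5.58, -6.01): 9.2 km
D (4.90, 7.39): 7.8 km
F (3.46, 3.05): 3.8 km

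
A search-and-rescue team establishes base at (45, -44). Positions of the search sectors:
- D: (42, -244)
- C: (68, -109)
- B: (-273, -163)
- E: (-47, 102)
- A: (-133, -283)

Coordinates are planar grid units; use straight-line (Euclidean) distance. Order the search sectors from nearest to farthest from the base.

C, E, D, A, B

Distances from the base:
C (68, -109): 68.9
E (-47, 102): 172.6
D (42, -244): 200.0
A (-133, -283): 298.0
B (-273, -163): 339.5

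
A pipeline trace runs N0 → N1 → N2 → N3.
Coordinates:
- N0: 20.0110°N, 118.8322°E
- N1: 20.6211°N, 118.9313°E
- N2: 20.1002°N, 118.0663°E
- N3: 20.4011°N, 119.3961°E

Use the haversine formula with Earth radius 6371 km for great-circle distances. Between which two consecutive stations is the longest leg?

Leg distances:
N0→N1: 68.6 km
N1→N2: 107.2 km
N2→N3: 142.7 km
The longest leg is N2–N3 at 142.7 km.

N2–N3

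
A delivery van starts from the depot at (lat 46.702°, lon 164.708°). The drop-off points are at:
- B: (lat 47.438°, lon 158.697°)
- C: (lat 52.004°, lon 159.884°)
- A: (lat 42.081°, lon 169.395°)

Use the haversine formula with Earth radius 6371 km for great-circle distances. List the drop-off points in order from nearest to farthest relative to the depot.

B, A, C

Distance from the depot at (lat 46.702°, lon 164.708°) to each:
B (lat 47.438°, lon 158.697°): 462.4 km
A (lat 42.081°, lon 169.395°): 634.3 km
C (lat 52.004°, lon 159.884°): 685.0 km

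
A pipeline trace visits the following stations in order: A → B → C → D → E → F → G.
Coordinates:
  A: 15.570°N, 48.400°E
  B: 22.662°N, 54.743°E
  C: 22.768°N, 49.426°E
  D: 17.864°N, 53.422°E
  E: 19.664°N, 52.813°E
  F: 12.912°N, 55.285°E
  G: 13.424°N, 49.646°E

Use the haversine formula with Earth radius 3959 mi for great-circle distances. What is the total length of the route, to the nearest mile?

Leg distances:
A→B: 641.3 mi  (cumulative 641.3 mi)
B→C: 339.0 mi  (cumulative 980.3 mi)
C→D: 426.4 mi  (cumulative 1406.7 mi)
D→E: 130.6 mi  (cumulative 1537.3 mi)
E→F: 494.5 mi  (cumulative 2031.8 mi)
F→G: 381.0 mi  (cumulative 2412.8 mi)
Total route length ≈ 2413 mi.

2413 mi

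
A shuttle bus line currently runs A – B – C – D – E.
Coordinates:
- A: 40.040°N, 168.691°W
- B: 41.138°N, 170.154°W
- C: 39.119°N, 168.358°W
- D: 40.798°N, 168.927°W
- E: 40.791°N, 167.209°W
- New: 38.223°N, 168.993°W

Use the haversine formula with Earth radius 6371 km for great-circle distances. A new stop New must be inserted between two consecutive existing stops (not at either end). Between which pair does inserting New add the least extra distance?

Added distance for inserting New between each consecutive pair:
A–B: 369.0 km
B–C: 181.4 km
C–D: 207.4 km
D–E: 465.7 km
Smallest added distance is 181.4 km, inserting between B and C.

between B and C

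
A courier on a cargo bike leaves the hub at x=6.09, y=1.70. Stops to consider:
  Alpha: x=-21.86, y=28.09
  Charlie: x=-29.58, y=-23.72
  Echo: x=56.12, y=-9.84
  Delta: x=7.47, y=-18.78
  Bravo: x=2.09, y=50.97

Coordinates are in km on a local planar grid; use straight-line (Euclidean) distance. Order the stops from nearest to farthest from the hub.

Delta, Alpha, Charlie, Bravo, Echo

Distances from the hub:
Delta x=7.47, y=-18.78: 20.5 km
Alpha x=-21.86, y=28.09: 38.4 km
Charlie x=-29.58, y=-23.72: 43.8 km
Bravo x=2.09, y=50.97: 49.4 km
Echo x=56.12, y=-9.84: 51.3 km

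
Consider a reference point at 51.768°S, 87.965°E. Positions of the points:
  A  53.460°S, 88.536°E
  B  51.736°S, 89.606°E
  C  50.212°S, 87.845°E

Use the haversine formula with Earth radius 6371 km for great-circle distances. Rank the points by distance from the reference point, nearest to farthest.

Distance from the reference point at 51.768°S, 87.965°E to each:
B 51.736°S, 89.606°E: 113.0 km
C 50.212°S, 87.845°E: 173.2 km
A 53.460°S, 88.536°E: 192.0 km

B, C, A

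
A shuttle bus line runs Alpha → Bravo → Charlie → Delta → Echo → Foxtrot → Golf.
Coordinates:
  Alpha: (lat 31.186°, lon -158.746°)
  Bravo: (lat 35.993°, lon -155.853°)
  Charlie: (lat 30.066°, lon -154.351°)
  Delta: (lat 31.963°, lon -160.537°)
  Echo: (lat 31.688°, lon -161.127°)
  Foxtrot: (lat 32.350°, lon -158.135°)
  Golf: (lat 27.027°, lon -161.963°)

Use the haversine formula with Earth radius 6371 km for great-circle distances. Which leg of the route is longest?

Foxtrot–Golf

Leg distances:
Alpha→Bravo: 597.8 km
Bravo→Charlie: 673.7 km
Charlie→Delta: 626.0 km
Delta→Echo: 63.6 km
Echo→Foxtrot: 291.5 km
Foxtrot→Golf: 697.8 km
The longest leg is Foxtrot–Golf at 697.8 km.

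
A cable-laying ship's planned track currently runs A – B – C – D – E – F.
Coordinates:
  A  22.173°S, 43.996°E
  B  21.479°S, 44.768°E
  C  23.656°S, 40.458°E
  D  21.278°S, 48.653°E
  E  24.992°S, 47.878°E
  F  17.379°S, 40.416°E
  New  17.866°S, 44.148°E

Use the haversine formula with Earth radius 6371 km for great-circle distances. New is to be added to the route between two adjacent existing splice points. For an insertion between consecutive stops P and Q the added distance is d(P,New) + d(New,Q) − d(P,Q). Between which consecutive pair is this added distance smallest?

between E and F

Added distance for inserting New between each consecutive pair:
A–B: 775.2 km
B–C: 651.9 km
C–D: 472.4 km
D–E: 1066.2 km
E–F: 134.3 km
Smallest added distance is 134.3 km, inserting between E and F.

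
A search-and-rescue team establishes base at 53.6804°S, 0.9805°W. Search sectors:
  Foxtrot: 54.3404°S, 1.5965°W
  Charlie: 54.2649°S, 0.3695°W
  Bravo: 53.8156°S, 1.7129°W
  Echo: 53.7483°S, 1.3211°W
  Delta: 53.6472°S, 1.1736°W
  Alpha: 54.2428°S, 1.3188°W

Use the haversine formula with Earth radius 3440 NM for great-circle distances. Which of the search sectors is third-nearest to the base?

Bravo

Distance to each, sorted:
Delta: 7.2 NM
Echo: 12.8 NM
Bravo: 27.2 NM
Alpha: 35.8 NM
Charlie: 41.2 NM
Foxtrot: 45.2 NM
The third-nearest is Bravo at 27.2 NM.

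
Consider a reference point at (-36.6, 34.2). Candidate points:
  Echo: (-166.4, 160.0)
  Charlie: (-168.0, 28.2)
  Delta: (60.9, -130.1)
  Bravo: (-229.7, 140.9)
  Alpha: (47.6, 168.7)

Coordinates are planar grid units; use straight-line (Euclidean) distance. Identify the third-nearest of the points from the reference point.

Distance to each, sorted:
Charlie: 131.5
Alpha: 158.7
Echo: 180.8
Delta: 191.1
Bravo: 220.6
The third-nearest is Echo at 180.8.

Echo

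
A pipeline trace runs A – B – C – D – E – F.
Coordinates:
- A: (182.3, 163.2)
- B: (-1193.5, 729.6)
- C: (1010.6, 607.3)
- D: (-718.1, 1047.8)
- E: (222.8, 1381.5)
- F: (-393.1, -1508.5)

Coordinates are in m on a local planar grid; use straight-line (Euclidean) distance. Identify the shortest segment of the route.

Leg distances:
A→B: 1487.8 m
B→C: 2207.5 m
C→D: 1783.9 m
D→E: 998.3 m
E→F: 2954.9 m
The shortest leg is D–E at 998.3 m.

D–E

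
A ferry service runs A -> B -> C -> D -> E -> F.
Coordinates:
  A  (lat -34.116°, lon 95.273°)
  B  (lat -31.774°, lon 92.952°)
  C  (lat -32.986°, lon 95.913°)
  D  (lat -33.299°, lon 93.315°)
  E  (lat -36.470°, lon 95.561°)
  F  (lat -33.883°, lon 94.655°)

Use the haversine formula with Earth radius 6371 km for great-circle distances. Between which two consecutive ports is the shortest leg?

C–D

Leg distances:
A→B: 338.7 km
B→C: 309.0 km
C→D: 244.4 km
D→E: 407.8 km
E→F: 299.2 km
The shortest leg is C–D at 244.4 km.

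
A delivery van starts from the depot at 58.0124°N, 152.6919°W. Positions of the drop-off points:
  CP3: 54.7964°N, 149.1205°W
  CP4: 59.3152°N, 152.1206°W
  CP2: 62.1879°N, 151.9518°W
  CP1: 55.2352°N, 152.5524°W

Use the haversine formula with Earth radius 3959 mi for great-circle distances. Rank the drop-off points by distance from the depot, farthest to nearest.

CP2, CP3, CP1, CP4

Distances from the depot:
CP2 62.1879°N, 151.9518°W: 289.6 mi
CP3 54.7964°N, 149.1205°W: 260.7 mi
CP1 55.2352°N, 152.5524°W: 192.0 mi
CP4 59.3152°N, 152.1206°W: 92.3 mi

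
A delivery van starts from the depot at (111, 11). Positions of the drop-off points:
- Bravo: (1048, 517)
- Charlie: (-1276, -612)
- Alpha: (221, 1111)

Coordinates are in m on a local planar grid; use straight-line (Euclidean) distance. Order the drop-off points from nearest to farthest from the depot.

Bravo, Alpha, Charlie

Computing each straight-line distance from (111, 11):
Bravo (1048, 517): 1064.9 m
Alpha (221, 1111): 1105.5 m
Charlie (-1276, -612): 1520.5 m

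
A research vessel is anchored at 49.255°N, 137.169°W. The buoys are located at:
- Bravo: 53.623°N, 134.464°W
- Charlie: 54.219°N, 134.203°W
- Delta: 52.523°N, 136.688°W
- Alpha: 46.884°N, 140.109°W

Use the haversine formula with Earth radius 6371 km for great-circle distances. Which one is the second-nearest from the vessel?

Delta

Distances from the vessel (49.255°N, 137.169°W):
Alpha: 342.3 km
Delta: 364.9 km
Bravo: 520.5 km
Charlie: 588.4 km
The second-nearest is Delta at 364.9 km.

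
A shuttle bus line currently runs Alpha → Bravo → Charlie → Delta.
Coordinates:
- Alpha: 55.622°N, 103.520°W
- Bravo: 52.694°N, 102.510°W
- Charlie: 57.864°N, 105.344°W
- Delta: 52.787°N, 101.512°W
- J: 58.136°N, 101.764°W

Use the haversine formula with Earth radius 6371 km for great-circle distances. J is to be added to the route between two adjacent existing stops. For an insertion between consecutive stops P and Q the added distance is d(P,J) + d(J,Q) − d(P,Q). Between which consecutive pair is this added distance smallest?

Added distance for inserting J between each consecutive pair:
Alpha–Bravo: 574.0 km
Bravo–Charlie: 217.9 km
Charlie–Delta: 193.9 km
Smallest added distance is 193.9 km, inserting between Charlie and Delta.

between Charlie and Delta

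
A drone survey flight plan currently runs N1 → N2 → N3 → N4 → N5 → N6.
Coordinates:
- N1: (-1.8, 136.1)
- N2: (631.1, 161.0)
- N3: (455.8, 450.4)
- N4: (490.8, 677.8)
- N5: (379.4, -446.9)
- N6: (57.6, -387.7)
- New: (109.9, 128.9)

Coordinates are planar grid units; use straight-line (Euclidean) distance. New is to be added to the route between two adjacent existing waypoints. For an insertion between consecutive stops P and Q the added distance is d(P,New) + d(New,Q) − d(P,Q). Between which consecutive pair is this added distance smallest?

Added distance for inserting New between each consecutive pair:
N1–N2: 0.7
N2–N3: 656.1
N3–N4: 910.3
N4–N5: 173.7
N5–N6: 827.8
Smallest added distance is 0.7, inserting between N1 and N2.

between N1 and N2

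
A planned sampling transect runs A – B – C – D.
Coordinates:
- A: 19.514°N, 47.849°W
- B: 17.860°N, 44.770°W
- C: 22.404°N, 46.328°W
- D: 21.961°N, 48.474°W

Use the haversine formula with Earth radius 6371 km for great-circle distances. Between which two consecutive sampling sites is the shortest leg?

Leg distances:
A→B: 372.8 km
B→C: 530.8 km
C→D: 226.4 km
The shortest leg is C–D at 226.4 km.

C–D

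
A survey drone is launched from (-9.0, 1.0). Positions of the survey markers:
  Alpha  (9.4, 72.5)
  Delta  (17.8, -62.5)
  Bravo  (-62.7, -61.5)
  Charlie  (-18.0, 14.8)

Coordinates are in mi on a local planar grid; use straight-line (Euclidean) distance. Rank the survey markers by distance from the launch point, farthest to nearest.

Computing each straight-line distance from (-9.0, 1.0):
Bravo (-62.7, -61.5): 82.4 mi
Alpha (9.4, 72.5): 73.8 mi
Delta (17.8, -62.5): 68.9 mi
Charlie (-18.0, 14.8): 16.5 mi

Bravo, Alpha, Delta, Charlie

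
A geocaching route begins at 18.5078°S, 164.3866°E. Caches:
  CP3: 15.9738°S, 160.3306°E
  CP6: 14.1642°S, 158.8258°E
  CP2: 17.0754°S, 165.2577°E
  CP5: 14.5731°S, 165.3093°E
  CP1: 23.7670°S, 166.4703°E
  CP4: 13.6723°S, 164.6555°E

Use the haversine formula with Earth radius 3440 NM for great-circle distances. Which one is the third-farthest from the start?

Distances from the start (18.5078°S, 164.3866°E):
CP6: 413.0 NM
CP1: 336.6 NM
CP4: 290.7 NM
CP3: 277.9 NM
CP5: 242.1 NM
CP2: 99.4 NM
The third-farthest is CP4 at 290.7 NM.

CP4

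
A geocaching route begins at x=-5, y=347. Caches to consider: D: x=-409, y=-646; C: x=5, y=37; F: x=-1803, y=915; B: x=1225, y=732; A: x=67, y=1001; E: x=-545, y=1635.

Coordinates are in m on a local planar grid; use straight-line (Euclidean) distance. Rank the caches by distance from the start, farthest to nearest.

Distances from the start:
F x=-1803, y=915: 1885.6 m
E x=-545, y=1635: 1396.6 m
B x=1225, y=732: 1288.8 m
D x=-409, y=-646: 1072.0 m
A x=67, y=1001: 658.0 m
C x=5, y=37: 310.2 m

F, E, B, D, A, C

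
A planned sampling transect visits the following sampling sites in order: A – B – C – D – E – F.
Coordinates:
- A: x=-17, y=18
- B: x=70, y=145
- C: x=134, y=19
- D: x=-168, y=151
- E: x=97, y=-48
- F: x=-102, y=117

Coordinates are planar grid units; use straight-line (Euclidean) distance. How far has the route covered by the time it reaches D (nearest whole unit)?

625

Leg distances:
A→B: 153.9  (cumulative 153.9)
B→C: 141.3  (cumulative 295.3)
C→D: 329.6  (cumulative 624.9)
Cumulative distance at D ≈ 625.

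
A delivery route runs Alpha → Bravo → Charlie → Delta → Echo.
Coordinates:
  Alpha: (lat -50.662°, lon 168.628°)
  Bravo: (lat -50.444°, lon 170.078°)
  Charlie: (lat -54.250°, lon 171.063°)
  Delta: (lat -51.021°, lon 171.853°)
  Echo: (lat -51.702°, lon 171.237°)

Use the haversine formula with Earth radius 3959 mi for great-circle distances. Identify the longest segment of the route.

Leg distances:
Alpha→Bravo: 65.4 mi
Bravo→Charlie: 266.2 mi
Charlie→Delta: 225.6 mi
Delta→Echo: 54.0 mi
The longest leg is Bravo–Charlie at 266.2 mi.

Bravo–Charlie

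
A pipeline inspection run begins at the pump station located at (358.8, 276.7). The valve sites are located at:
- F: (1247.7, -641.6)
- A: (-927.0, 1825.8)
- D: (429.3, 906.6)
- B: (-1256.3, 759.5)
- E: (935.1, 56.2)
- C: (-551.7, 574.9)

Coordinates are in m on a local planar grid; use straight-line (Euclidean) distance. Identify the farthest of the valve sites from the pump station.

A

Distances from the pump station ((358.8, 276.7)):
A: 2013.2 m
B: 1685.7 m
F: 1278.1 m
C: 958.1 m
D: 633.8 m
E: 617.0 m
The farthest is A at 2013.2 m.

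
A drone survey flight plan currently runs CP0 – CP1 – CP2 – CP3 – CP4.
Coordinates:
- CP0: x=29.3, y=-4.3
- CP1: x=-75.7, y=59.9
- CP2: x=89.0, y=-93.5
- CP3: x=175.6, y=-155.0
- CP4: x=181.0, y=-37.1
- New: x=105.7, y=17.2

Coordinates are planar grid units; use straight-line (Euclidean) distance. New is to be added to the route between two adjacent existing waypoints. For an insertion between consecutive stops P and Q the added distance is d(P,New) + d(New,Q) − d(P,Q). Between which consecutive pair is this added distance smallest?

between CP1 and CP2

Added distance for inserting New between each consecutive pair:
CP0–CP1: 142.7
CP1–CP2: 73.2
CP2–CP3: 191.6
CP3–CP4: 160.7
Smallest added distance is 73.2, inserting between CP1 and CP2.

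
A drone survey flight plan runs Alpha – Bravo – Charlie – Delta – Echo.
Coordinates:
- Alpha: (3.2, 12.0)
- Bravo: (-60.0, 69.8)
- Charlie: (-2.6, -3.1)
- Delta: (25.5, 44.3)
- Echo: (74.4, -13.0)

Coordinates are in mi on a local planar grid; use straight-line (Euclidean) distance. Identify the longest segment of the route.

Bravo–Charlie

Leg distances:
Alpha→Bravo: 85.6 mi
Bravo→Charlie: 92.8 mi
Charlie→Delta: 55.1 mi
Delta→Echo: 75.3 mi
The longest leg is Bravo–Charlie at 92.8 mi.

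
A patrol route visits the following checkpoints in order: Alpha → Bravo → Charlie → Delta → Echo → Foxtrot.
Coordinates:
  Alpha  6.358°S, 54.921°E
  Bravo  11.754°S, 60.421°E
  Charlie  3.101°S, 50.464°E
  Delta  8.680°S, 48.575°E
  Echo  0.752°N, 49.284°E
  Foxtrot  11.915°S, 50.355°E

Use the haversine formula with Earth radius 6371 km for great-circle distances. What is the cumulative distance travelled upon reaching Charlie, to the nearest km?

2310 km

Leg distances:
Alpha→Bravo: 851.2 km  (cumulative 851.2 km)
Bravo→Charlie: 1459.0 km  (cumulative 2310.1 km)
Cumulative distance at Charlie ≈ 2310 km.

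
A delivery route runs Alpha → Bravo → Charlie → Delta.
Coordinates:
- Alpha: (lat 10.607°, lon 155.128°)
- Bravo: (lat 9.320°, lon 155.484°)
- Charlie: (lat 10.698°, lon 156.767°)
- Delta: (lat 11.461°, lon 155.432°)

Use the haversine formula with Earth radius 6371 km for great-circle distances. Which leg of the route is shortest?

Leg distances:
Alpha→Bravo: 148.3 km
Bravo→Charlie: 207.9 km
Charlie→Delta: 168.6 km
The shortest leg is Alpha–Bravo at 148.3 km.

Alpha–Bravo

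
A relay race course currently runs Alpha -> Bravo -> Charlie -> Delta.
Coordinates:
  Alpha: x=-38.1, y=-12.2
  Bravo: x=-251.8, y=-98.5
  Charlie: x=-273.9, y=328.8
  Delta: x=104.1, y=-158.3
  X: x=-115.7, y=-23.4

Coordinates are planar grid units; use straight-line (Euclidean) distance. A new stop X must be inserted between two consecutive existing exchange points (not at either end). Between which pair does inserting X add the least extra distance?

Added distance for inserting X between each consecutive pair:
Alpha–Bravo: 3.4
Bravo–Charlie: 113.7
Charlie–Delta: 27.4
Smallest added distance is 3.4, inserting between Alpha and Bravo.

between Alpha and Bravo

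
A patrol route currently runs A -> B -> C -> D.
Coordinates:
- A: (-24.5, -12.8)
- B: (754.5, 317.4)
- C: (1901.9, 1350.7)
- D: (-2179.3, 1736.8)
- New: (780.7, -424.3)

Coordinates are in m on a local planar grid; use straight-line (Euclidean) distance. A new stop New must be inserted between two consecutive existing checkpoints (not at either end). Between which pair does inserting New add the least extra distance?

between A and B

Added distance for inserting New between each consecutive pair:
A–B: 800.3 m
B–C: 1297.5 m
C–D: 1665.0 m
Smallest added distance is 800.3 m, inserting between A and B.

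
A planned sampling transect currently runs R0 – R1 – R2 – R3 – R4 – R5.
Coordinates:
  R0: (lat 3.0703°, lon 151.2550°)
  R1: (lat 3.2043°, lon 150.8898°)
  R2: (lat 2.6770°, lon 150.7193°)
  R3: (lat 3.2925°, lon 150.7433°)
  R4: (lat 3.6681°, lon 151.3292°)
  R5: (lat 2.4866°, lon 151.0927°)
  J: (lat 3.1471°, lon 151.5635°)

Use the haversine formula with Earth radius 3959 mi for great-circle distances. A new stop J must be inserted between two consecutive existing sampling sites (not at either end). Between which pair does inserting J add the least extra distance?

Added distance for inserting J between each consecutive pair:
R0–R1: 41.7 mi
R1–R2: 75.1 mi
R2–R3: 81.6 mi
R3–R4: 48.9 mi
R4–R5: 12.2 mi
Smallest added distance is 12.2 mi, inserting between R4 and R5.

between R4 and R5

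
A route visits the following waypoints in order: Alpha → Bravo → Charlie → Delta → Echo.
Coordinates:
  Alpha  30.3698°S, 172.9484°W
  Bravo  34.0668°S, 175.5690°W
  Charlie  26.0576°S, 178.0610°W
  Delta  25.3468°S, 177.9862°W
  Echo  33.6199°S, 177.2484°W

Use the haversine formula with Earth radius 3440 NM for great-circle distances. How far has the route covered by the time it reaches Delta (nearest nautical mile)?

Leg distances:
Alpha→Bravo: 258.8 NM  (cumulative 258.8 NM)
Bravo→Charlie: 497.9 NM  (cumulative 756.7 NM)
Charlie→Delta: 42.9 NM  (cumulative 799.6 NM)
Cumulative distance at Delta ≈ 800 NM.

800 NM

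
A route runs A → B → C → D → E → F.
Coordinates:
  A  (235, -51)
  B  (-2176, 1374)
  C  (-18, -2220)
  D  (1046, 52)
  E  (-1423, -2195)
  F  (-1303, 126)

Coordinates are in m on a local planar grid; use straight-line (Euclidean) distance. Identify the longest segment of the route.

Leg distances:
A→B: 2800.6 m
B→C: 4192.1 m
C→D: 2508.8 m
D→E: 3338.4 m
E→F: 2324.1 m
The longest leg is B–C at 4192.1 m.

B–C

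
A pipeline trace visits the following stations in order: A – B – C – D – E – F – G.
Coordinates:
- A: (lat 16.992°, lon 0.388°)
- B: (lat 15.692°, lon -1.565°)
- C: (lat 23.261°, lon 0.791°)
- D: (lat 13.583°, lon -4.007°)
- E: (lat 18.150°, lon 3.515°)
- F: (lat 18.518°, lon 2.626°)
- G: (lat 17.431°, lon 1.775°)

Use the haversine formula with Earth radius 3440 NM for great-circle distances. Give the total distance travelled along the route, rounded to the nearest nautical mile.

Leg distances:
A→B: 136.9 NM  (cumulative 136.9 NM)
B→C: 473.6 NM  (cumulative 610.5 NM)
C→D: 641.9 NM  (cumulative 1252.4 NM)
D→E: 513.6 NM  (cumulative 1766.0 NM)
E→F: 55.3 NM  (cumulative 1821.3 NM)
F→G: 81.4 NM  (cumulative 1902.7 NM)
Total route length ≈ 1903 NM.

1903 NM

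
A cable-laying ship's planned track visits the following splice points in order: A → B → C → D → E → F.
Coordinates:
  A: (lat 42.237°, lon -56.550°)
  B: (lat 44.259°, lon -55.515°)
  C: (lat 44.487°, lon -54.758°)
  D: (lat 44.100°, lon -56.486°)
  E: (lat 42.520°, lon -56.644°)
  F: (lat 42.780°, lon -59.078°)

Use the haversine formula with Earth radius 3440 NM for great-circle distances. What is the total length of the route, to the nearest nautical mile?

446 NM

Leg distances:
A→B: 129.6 NM  (cumulative 129.6 NM)
B→C: 35.3 NM  (cumulative 164.8 NM)
C→D: 77.8 NM  (cumulative 242.6 NM)
D→E: 95.1 NM  (cumulative 337.7 NM)
E→F: 108.6 NM  (cumulative 446.3 NM)
Total route length ≈ 446 NM.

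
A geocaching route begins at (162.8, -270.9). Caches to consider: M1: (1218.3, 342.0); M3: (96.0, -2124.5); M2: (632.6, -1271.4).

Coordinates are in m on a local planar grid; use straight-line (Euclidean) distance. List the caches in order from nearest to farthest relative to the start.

M2, M1, M3

Distance from the start at (162.8, -270.9) to each:
M2 (632.6, -1271.4): 1105.3 m
M1 (1218.3, 342.0): 1220.5 m
M3 (96.0, -2124.5): 1854.8 m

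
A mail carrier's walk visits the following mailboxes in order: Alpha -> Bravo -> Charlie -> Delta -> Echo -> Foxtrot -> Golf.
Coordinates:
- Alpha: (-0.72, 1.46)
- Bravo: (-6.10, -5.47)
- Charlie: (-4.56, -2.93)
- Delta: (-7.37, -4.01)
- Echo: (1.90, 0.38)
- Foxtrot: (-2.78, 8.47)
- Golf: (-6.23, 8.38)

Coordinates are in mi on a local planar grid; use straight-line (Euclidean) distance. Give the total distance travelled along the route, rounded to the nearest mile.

Leg distances:
Alpha→Bravo: 8.8 mi  (cumulative 8.8 mi)
Bravo→Charlie: 3.0 mi  (cumulative 11.7 mi)
Charlie→Delta: 3.0 mi  (cumulative 14.8 mi)
Delta→Echo: 10.3 mi  (cumulative 25.0 mi)
Echo→Foxtrot: 9.3 mi  (cumulative 34.4 mi)
Foxtrot→Golf: 3.5 mi  (cumulative 37.8 mi)
Total route length ≈ 38 mi.

38 mi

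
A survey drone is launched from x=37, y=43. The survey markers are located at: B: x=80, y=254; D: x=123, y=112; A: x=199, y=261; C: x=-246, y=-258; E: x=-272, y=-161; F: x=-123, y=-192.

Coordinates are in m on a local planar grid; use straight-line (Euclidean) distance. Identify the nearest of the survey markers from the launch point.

D

Distances from the launch point (x=37, y=43):
D: 110.3 m
B: 215.3 m
A: 271.6 m
F: 284.3 m
E: 370.3 m
C: 413.1 m
The nearest is D at 110.3 m.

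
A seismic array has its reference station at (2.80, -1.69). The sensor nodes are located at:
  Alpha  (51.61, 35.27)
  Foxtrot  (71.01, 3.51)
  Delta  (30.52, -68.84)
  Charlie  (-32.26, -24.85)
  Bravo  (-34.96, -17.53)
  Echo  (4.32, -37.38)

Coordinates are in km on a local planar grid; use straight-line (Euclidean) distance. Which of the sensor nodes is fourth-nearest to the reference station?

Alpha

Distance to each, sorted:
Echo: 35.7 km
Bravo: 40.9 km
Charlie: 42.0 km
Alpha: 61.2 km
Foxtrot: 68.4 km
Delta: 72.6 km
The fourth-nearest is Alpha at 61.2 km.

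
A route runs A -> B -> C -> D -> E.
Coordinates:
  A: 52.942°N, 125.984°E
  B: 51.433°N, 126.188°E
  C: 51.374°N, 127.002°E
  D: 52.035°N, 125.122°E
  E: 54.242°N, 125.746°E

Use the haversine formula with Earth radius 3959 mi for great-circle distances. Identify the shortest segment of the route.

Leg distances:
A→B: 104.6 mi
B→C: 35.3 mi
C→D: 92.6 mi
D→E: 154.7 mi
The shortest leg is B–C at 35.3 mi.

B–C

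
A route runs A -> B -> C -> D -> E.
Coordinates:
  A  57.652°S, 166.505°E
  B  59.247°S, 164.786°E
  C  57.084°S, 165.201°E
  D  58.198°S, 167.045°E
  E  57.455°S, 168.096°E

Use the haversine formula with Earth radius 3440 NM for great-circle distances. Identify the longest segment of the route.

B–C

Leg distances:
A→B: 109.9 NM
B→C: 130.5 NM
C→D: 89.4 NM
D→E: 55.8 NM
The longest leg is B–C at 130.5 NM.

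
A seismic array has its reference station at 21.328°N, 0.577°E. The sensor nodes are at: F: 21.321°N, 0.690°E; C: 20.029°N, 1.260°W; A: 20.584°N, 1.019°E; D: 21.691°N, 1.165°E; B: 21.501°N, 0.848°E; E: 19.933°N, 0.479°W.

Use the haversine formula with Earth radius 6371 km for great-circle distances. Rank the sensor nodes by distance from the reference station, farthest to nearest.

C, E, A, D, B, F

Distances from the reference station:
C 20.029°N, 1.260°W: 239.5 km
E 19.933°N, 0.479°W: 190.1 km
A 20.584°N, 1.019°E: 94.6 km
D 21.691°N, 1.165°E: 73.0 km
B 21.501°N, 0.848°E: 34.0 km
F 21.321°N, 0.690°E: 11.7 km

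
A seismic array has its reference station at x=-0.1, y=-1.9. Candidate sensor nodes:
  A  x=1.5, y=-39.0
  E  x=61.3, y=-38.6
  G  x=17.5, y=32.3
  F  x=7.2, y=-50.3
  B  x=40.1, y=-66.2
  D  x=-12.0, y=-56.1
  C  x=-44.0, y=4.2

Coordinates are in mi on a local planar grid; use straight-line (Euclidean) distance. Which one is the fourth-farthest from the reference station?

F

Distance to each, sorted:
B: 75.8 mi
E: 71.5 mi
D: 55.5 mi
F: 48.9 mi
C: 44.3 mi
G: 38.5 mi
A: 37.1 mi
The fourth-farthest is F at 48.9 mi.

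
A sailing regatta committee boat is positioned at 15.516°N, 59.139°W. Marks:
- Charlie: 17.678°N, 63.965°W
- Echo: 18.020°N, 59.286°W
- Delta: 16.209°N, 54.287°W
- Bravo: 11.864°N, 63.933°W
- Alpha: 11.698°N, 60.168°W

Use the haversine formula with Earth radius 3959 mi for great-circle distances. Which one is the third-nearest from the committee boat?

Distance to each, sorted:
Echo: 173.3 mi
Alpha: 272.7 mi
Delta: 326.0 mi
Charlie: 352.7 mi
Bravo: 408.9 mi
The third-nearest is Delta at 326.0 mi.

Delta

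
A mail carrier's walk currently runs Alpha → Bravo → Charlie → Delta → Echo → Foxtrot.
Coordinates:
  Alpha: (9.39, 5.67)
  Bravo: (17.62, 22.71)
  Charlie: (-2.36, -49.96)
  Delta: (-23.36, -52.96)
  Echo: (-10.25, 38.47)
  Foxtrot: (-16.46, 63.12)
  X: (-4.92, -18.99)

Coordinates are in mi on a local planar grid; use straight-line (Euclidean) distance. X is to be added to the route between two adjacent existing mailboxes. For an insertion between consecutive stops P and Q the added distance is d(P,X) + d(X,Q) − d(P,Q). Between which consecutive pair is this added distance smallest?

between Bravo and Charlie

Added distance for inserting X between each consecutive pair:
Alpha–Bravo: 57.0 mi
Bravo–Charlie: 3.1 mi
Charlie–Delta: 48.5 mi
Delta–Echo: 4.0 mi
Echo–Foxtrot: 115.2 mi
Smallest added distance is 3.1 mi, inserting between Bravo and Charlie.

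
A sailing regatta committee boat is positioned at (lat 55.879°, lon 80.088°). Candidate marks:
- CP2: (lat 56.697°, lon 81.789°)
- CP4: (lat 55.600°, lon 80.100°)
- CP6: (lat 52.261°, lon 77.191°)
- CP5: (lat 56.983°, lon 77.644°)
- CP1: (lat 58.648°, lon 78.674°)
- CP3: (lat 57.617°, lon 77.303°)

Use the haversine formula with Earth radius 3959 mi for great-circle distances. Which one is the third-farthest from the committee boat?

CP3

Distances from the committee boat ((lat 55.879°, lon 80.088°)):
CP6: 276.2 mi
CP1: 198.5 mi
CP3: 159.8 mi
CP5: 120.6 mi
CP2: 86.3 mi
CP4: 19.3 mi
The third-farthest is CP3 at 159.8 mi.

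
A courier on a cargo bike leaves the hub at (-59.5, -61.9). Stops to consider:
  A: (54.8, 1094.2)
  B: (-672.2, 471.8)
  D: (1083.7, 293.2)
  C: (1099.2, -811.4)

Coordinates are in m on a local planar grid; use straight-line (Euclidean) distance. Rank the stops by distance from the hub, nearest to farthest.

Distance from the hub at (-59.5, -61.9) to each:
B (-672.2, 471.8): 812.5 m
A (54.8, 1094.2): 1161.7 m
D (1083.7, 293.2): 1197.1 m
C (1099.2, -811.4): 1380.0 m

B, A, D, C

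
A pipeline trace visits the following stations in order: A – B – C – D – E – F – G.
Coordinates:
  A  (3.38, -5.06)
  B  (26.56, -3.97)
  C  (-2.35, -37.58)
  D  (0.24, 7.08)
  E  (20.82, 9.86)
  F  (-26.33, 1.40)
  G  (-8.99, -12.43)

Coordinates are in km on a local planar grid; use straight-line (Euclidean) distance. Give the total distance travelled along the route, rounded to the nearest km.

Leg distances:
A→B: 23.2 km  (cumulative 23.2 km)
B→C: 44.3 km  (cumulative 67.5 km)
C→D: 44.7 km  (cumulative 112.3 km)
D→E: 20.8 km  (cumulative 133.0 km)
E→F: 47.9 km  (cumulative 180.9 km)
F→G: 22.2 km  (cumulative 203.1 km)
Total route length ≈ 203 km.

203 km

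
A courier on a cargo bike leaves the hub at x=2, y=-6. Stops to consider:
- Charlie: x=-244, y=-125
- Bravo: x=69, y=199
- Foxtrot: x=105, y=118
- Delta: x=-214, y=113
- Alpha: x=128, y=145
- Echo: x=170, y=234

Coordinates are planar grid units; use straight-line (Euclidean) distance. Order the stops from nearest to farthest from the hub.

Computing each straight-line distance from x=2, y=-6:
Foxtrot x=105, y=118: 161.2
Alpha x=128, y=145: 196.7
Bravo x=69, y=199: 215.7
Delta x=-214, y=113: 246.6
Charlie x=-244, y=-125: 273.3
Echo x=170, y=234: 293.0

Foxtrot, Alpha, Bravo, Delta, Charlie, Echo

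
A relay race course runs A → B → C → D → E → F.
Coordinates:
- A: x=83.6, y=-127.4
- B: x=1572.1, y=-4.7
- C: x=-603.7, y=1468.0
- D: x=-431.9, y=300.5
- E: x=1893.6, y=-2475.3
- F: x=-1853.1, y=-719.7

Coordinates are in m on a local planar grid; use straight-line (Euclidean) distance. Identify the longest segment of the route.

Leg distances:
A→B: 1493.5 m
B→C: 2627.3 m
C→D: 1180.1 m
D→E: 3621.2 m
E→F: 4137.6 m
The longest leg is E–F at 4137.6 m.

E–F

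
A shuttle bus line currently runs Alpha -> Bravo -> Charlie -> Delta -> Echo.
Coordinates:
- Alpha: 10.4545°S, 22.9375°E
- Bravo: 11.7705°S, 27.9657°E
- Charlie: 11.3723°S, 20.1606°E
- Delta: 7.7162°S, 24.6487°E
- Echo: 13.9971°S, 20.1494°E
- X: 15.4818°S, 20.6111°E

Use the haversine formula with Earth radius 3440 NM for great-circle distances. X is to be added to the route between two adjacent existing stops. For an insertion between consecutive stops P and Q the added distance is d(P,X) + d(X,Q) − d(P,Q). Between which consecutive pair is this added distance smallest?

between Delta and Echo

Added distance for inserting X between each consecutive pair:
Alpha–Bravo: 508.0 NM
Bravo–Charlie: 271.9 NM
Charlie–Delta: 426.6 NM
Delta–Echo: 155.2 NM
Smallest added distance is 155.2 NM, inserting between Delta and Echo.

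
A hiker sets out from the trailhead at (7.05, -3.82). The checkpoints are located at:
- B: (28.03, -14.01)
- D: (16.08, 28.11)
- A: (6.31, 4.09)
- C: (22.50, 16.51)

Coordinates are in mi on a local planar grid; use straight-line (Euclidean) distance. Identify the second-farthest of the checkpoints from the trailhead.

Distances from the trailhead ((7.05, -3.82)):
D: 33.2 mi
C: 25.5 mi
B: 23.3 mi
A: 7.9 mi
The second-farthest is C at 25.5 mi.

C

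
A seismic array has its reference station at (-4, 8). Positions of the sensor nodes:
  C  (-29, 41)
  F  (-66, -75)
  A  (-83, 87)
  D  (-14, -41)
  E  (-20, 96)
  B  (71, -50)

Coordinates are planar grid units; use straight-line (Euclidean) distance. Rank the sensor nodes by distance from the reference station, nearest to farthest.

C, D, E, B, F, A

Computing each straight-line distance from (-4, 8):
C (-29, 41): 41.4
D (-14, -41): 50.0
E (-20, 96): 89.4
B (71, -50): 94.8
F (-66, -75): 103.6
A (-83, 87): 111.7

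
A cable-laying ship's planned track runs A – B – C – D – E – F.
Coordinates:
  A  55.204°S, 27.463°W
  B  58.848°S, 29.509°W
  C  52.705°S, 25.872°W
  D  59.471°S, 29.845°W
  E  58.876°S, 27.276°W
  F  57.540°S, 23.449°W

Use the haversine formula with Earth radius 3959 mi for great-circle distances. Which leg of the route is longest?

C–D

Leg distances:
A→B: 263.3 mi
B→C: 447.2 mi
C→D: 491.7 mi
D→E: 99.8 mi
E→F: 167.1 mi
The longest leg is C–D at 491.7 mi.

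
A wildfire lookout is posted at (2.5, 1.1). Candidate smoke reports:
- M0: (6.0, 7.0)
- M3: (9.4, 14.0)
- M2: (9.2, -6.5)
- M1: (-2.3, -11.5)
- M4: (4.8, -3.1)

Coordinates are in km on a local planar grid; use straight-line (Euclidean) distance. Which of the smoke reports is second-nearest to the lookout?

Distances from the lookout ((2.5, 1.1)):
M4: 4.8 km
M0: 6.9 km
M2: 10.1 km
M1: 13.5 km
M3: 14.6 km
The second-nearest is M0 at 6.9 km.

M0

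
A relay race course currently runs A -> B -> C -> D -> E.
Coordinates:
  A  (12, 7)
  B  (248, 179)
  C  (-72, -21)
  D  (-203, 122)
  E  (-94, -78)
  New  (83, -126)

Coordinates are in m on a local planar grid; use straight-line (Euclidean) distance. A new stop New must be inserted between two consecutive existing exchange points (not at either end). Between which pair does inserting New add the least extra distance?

Added distance for inserting New between each consecutive pair:
A–B: 205.5 m
B–C: 156.6 m
C–D: 371.8 m
D–E: 334.2 m
Smallest added distance is 156.6 m, inserting between B and C.

between B and C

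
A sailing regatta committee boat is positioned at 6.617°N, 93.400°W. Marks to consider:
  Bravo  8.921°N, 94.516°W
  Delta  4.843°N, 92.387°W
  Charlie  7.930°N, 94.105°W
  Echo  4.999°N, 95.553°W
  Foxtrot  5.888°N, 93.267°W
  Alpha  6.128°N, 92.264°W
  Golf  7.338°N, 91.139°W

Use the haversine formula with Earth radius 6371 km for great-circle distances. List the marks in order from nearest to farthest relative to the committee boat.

Distance from the committee boat at 6.617°N, 93.400°W to each:
Foxtrot 5.888°N, 93.267°W: 82.4 km
Alpha 6.128°N, 92.264°W: 136.8 km
Charlie 7.930°N, 94.105°W: 165.4 km
Delta 4.843°N, 92.387°W: 226.9 km
Golf 7.338°N, 91.139°W: 262.1 km
Bravo 8.921°N, 94.516°W: 284.2 km
Echo 4.999°N, 95.553°W: 298.5 km

Foxtrot, Alpha, Charlie, Delta, Golf, Bravo, Echo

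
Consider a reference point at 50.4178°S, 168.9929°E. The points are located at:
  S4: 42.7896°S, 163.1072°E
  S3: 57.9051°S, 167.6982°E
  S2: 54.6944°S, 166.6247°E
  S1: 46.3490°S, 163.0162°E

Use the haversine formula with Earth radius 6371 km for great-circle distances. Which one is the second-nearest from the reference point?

Distance to each, sorted:
S2: 501.7 km
S1: 631.7 km
S3: 836.8 km
S4: 959.3 km
The second-nearest is S1 at 631.7 km.

S1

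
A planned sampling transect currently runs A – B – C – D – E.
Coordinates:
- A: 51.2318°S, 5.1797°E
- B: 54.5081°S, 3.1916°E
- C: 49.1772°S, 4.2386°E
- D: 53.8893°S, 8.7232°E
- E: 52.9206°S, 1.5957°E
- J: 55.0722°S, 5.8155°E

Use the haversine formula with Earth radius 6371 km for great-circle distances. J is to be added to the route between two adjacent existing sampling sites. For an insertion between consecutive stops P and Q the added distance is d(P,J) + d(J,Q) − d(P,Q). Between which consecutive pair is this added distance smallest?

between D and E

Added distance for inserting J between each consecutive pair:
A–B: 220.7 km
B–C: 246.7 km
C–D: 284.9 km
D–E: 109.9 km
Smallest added distance is 109.9 km, inserting between D and E.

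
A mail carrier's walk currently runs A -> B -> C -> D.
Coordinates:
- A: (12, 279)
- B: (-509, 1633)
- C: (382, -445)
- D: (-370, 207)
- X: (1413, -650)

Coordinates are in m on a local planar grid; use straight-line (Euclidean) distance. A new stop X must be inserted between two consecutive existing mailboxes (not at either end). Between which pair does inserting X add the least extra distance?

Added distance for inserting X between each consecutive pair:
A–B: 3214.6 m
B–C: 1774.5 m
C–D: 2034.2 m
Smallest added distance is 1774.5 m, inserting between B and C.

between B and C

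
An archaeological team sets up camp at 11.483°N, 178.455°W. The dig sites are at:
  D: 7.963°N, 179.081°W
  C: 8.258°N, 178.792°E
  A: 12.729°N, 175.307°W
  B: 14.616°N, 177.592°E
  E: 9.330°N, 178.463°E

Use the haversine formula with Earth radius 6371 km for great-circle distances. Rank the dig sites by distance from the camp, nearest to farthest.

Computing each great-circle distance from 11.483°N, 178.455°W:
A 12.729°N, 175.307°W: 369.2 km
D 7.963°N, 179.081°W: 397.4 km
E 9.330°N, 178.463°E: 413.4 km
C 8.258°N, 178.792°E: 468.5 km
B 14.616°N, 177.592°E: 552.0 km

A, D, E, C, B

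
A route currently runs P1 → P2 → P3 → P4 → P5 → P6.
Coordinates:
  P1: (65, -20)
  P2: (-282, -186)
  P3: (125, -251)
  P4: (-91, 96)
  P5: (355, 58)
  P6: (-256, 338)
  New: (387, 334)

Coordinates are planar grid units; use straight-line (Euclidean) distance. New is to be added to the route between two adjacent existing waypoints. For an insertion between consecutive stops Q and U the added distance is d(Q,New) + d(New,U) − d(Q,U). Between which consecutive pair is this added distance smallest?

between P5 and P6

Added distance for inserting New between each consecutive pair:
P1–P2: 941.2
P2–P3: 1076.2
P3–P4: 766.2
P4–P5: 364.2
P5–P6: 248.8
Smallest added distance is 248.8, inserting between P5 and P6.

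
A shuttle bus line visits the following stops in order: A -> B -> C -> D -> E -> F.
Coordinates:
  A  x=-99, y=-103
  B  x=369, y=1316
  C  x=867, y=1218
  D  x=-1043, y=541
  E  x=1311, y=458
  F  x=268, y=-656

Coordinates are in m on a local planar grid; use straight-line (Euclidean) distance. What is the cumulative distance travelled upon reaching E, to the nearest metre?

Leg distances:
A→B: 1494.2 m  (cumulative 1494.2 m)
B→C: 507.6 m  (cumulative 2001.7 m)
C→D: 2026.4 m  (cumulative 4028.2 m)
D→E: 2355.5 m  (cumulative 6383.6 m)
Cumulative distance at E ≈ 6384 m.

6384 m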